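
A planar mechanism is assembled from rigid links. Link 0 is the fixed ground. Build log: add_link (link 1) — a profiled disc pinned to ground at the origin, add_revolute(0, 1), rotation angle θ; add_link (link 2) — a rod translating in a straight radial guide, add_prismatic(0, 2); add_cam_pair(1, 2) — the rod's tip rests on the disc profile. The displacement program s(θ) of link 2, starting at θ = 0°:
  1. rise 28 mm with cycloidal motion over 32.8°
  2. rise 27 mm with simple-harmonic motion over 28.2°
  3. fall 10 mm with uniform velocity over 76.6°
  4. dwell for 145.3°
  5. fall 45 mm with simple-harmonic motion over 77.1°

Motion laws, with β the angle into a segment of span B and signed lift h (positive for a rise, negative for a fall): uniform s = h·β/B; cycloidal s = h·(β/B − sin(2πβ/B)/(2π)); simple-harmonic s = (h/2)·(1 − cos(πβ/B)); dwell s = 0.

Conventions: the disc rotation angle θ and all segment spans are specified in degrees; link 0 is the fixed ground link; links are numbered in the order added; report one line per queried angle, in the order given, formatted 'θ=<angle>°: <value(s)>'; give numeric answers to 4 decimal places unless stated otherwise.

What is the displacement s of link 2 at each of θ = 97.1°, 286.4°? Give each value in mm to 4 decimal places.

seg 1 [0°–32.8°] cycloidal, h=28: full span → s += 28 → s = 28.0000
seg 2 [32.8°–61°] simple-harmonic, h=27: full span → s += 27 → s = 55.0000
seg 3 [61°–137.6°] uniform, h=-10: θ=97.1° here. β=36.1, B=76.6. -10·36.1/76.6 = -4.7128 → s = 50.2872
seg 3 [61°–137.6°] uniform, h=-10: full span → s += -10 → s = 45.0000
seg 4 [137.6°–282.9°] dwell: s stays 45.0000
seg 5 [282.9°–360°] simple-harmonic, h=-45: θ=286.4° here. β=3.5, B=77.1. -45/2·(1 − cos(π·0.0454)) = -0.2284 → s = 44.7716

θ=97.1°: 50.2872
θ=286.4°: 44.7716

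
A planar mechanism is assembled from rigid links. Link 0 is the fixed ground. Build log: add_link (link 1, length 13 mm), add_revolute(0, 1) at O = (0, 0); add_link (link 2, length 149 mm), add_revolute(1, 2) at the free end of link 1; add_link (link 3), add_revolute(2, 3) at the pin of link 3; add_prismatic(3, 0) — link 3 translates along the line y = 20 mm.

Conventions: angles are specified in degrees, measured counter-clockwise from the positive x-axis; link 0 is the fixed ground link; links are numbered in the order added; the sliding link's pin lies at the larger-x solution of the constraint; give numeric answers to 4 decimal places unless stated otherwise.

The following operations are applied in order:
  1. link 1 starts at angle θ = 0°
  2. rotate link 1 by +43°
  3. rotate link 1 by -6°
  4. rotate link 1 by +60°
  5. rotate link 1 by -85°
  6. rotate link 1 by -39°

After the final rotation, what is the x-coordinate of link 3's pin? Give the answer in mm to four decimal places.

geometry: r = 13 mm, L = 149 mm, e = 20 mm; θ starts at 0°
rotate link 1 by +43°: θ ← 0° +43° = 43°
rotate link 1 by -6°: θ ← 43° -6° = 37°
rotate link 1 by +60°: θ ← 37° +60° = 97°
rotate link 1 by -85°: θ ← 97° -85° = 12°
rotate link 1 by -39°: θ ← 12° -39° = -27°
crank pin P = (r cos θ, r sin θ) = (11.583085, -5.901876)
h = r sin θ − e = -5.901876 − 20 = -25.901876
x = r cos θ + √(L² − h²) = 11.583085 + 146.731363 = 158.314447

158.3144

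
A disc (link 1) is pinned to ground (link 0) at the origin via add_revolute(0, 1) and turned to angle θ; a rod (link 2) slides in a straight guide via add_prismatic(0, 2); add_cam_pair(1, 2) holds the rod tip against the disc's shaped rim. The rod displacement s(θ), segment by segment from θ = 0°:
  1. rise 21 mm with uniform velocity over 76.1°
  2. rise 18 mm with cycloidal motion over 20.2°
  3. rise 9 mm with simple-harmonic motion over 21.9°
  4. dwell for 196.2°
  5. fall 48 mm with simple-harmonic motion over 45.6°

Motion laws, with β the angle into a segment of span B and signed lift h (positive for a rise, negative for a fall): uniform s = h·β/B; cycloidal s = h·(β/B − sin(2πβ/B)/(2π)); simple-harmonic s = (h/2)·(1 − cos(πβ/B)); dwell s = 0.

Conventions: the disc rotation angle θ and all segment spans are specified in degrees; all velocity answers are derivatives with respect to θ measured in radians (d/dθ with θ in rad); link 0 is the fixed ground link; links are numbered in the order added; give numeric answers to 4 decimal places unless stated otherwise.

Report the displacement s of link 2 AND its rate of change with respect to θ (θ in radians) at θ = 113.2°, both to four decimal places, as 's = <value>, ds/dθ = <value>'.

segment 1 (0° to 76.1°, uniform, h = 21) is passed completely: s = 0.0000 + (21) = 21.0000
segment 2 (76.1° to 96.3°, cycloidal, h = 18) is passed completely: s = 21.0000 + (18) = 39.0000
θ = 113.2° falls in segment 3 (96.3° to 118.2°, simple-harmonic, h = 9): β = 113.2 − 96.3 = 16.9°, B = 21.9°; Δs = 9/2·(1 − cos(π·0.7717)) = 7.8912; s = 39.0000 + 7.8912 = 46.8912
velocity in seg [96.3°–118.2°] (simple-harmonic), θ in radians: β = 16.9° = 0.2950 rad, B = 21.9° = 0.3822 rad; ds/dθ = (πh/(2B)) sin(πβ/B) = (π·9/(2·0.3822)) sin(π·0.7717) = 24.311880 mm/rad

s = 46.8912, ds/dθ = 24.3119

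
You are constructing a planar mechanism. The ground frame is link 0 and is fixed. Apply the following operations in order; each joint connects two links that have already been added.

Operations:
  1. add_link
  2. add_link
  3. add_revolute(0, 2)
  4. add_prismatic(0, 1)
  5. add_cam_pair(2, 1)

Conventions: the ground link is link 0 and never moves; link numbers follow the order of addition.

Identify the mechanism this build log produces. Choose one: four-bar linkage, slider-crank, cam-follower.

links: 3 (incl. ground); joints: 1 revolute, 1 prismatic, 1 higher (cam) pair, forming one closed loop
3 links, revolute + prismatic + higher pair in one loop → cam-follower

cam-follower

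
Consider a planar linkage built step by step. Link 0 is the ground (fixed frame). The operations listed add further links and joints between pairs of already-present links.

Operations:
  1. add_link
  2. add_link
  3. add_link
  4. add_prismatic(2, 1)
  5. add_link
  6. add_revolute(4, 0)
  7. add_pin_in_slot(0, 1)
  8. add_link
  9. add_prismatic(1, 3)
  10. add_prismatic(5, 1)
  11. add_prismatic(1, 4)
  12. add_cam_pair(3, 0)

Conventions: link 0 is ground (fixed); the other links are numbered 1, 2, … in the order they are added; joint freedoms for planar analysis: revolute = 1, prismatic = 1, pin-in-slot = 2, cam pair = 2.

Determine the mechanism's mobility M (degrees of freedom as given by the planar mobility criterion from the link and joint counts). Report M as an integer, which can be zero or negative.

(L,J1,J2)=(1,0,0); link0 fixed
link1: (2,0,0)
link2: (3,0,0)
link3: (4,0,0)
P 2-1 [J1]: (4,1,0)
link4: (5,1,0)
R 4-0 [J1]: (5,2,0)
PS 0-1 [J2]: (5,2,1)
link5: (6,2,1)
P 1-3 [J1]: (6,3,1)
P 5-1 [J1]: (6,4,1)
P 1-4 [J1]: (6,5,1)
C 3-0 [J2]: (6,5,2)
Grübler: 3·5 − 2·5 − 2 = 3

M = 3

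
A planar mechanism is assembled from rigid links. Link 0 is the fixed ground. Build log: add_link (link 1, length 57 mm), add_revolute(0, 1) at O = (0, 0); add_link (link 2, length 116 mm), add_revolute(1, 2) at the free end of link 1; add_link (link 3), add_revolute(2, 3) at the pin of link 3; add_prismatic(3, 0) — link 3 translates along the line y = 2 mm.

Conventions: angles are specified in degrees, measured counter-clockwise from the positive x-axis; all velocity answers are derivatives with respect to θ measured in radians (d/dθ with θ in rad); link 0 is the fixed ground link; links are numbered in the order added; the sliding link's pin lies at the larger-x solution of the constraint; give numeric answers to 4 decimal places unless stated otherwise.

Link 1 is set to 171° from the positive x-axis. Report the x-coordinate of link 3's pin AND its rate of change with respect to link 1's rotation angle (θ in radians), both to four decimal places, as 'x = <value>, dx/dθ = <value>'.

geometry: r = 57 mm, L = 116 mm, e = 2 mm
crank pin P = (r cos θ, r sin θ) = (-56.298235, 8.916765)
h = r sin θ − e = 8.916765 − 2 = 6.916765
x = r cos θ + √(L² − h²) = -56.298235 + 115.793602 = 59.495367
dx/dθ = −r sin θ − h·r cos θ/√(L² − h²) (θ in radians; h = 6.916765) = -5.553870

x = 59.4954, dx/dθ = -5.5539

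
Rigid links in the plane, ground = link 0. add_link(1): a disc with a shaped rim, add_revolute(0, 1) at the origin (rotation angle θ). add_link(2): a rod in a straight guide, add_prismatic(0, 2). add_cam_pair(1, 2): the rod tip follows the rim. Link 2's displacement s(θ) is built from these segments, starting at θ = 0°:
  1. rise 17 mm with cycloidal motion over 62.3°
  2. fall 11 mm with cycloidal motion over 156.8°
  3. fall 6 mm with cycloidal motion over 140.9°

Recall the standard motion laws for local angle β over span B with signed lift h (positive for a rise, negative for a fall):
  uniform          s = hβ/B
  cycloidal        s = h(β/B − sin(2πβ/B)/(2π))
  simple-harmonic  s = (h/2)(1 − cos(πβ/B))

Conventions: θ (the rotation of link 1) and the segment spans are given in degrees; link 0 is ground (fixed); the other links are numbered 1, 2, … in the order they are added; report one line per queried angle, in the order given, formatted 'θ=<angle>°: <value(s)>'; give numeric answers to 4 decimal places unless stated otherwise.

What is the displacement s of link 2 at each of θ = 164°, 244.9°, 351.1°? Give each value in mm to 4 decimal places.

segment 1 (0° to 62.3°, cycloidal, h = 17) is passed completely: s = 0.0000 + (17) = 17.0000
θ = 164° falls in segment 2 (62.3° to 219.1°, cycloidal, h = -11): β = 164 − 62.3 = 101.7°, B = 156.8°; Δs = -11·(0.6486 − sin(2π·0.6486)/(2π)) = -8.5418; s = 17.0000 − 8.5418 = 8.4582
segment 2 (62.3° to 219.1°, cycloidal, h = -11) is passed completely: s = 17.0000 + (-11) = 6.0000
θ = 244.9° falls in segment 3 (219.1° to 360°, cycloidal, h = -6): β = 244.9 − 219.1 = 25.8°, B = 140.9°; Δs = -6·(0.1831 − sin(2π·0.1831)/(2π)) = -0.2268; s = 6.0000 − 0.2268 = 5.7732
θ = 351.1° falls in segment 3 (219.1° to 360°, cycloidal, h = -6): β = 351.1 − 219.1 = 132°, B = 140.9°; Δs = -6·(0.9368 − sin(2π·0.9368)/(2π)) = -5.9901; s = 6.0000 − 5.9901 = 0.0099

θ=164°: 8.4582
θ=244.9°: 5.7732
θ=351.1°: 0.0099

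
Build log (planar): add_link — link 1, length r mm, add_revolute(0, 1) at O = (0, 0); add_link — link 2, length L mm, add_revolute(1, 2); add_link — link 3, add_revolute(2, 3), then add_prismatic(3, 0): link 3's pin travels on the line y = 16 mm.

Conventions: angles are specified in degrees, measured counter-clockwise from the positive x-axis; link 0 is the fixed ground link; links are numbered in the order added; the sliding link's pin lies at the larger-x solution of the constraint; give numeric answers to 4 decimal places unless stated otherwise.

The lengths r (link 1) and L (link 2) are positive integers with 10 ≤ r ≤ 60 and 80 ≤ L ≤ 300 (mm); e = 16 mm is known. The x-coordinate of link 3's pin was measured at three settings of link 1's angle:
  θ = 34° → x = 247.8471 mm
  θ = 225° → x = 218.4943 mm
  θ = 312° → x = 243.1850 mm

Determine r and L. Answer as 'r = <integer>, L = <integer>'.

constraint per measurement: (x − r cos θ)² + (r sin θ − e)² = L²
subtracting the θ₁ and θ₂ equations cancels the r² and L² terms:
r = (x₁² − x₂²) / (2[(x₁cos θ₁ + e sin θ₁) − (x₂cos θ₂ + e sin θ₂)]) = 18.0000 → r = 18
L² = (x₁ − r cos θ₁)² + (r sin θ₁ − e)² = 54289.0058 → L = 233.0000 → L = 233
check at θ₃=312°: x = 243.1850 (printed 243.1850) ✓

r = 18, L = 233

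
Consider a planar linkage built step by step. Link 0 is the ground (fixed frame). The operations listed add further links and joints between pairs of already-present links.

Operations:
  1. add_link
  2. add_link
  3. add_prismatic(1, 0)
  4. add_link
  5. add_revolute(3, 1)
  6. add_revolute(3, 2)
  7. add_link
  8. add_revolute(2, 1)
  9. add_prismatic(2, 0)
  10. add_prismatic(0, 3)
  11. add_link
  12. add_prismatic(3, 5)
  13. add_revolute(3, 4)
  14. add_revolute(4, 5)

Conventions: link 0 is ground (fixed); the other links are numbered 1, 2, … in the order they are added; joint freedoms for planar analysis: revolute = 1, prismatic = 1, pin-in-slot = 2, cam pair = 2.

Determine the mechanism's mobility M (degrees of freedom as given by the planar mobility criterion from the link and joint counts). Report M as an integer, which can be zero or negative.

L=1 J1=0 J2=0
add link → L=2 J1=0 J2=0
add link → L=3 J1=0 J2=0
P@1,0 dof=1 J1 → L=3 J1=1 J2=0
add link → L=4 J1=1 J2=0
R@3,1 dof=1 J1 → L=4 J1=2 J2=0
R@3,2 dof=1 J1 → L=4 J1=3 J2=0
add link → L=5 J1=3 J2=0
R@2,1 dof=1 J1 → L=5 J1=4 J2=0
P@2,0 dof=1 J1 → L=5 J1=5 J2=0
P@0,3 dof=1 J1 → L=5 J1=6 J2=0
add link → L=6 J1=6 J2=0
P@3,5 dof=1 J1 → L=6 J1=7 J2=0
R@3,4 dof=1 J1 → L=6 J1=8 J2=0
R@4,5 dof=1 J1 → L=6 J1=9 J2=0
M=3(L−1)−2J1−J2=3·5−2·9−0=-3

M = -3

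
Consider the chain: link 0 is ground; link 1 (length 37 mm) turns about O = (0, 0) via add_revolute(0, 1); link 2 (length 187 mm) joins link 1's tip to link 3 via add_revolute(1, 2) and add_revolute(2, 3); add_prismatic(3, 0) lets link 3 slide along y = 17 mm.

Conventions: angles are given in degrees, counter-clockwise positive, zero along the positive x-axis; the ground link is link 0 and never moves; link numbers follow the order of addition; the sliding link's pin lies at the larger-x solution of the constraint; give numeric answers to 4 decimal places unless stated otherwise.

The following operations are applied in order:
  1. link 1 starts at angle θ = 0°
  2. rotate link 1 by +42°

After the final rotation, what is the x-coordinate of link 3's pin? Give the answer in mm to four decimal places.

geometry: r = 37 mm, L = 187 mm, e = 17 mm; θ starts at 0°
rotate link 1 by +42°: θ ← 0° +42° = 42°
crank pin P = (r cos θ, r sin θ) = (27.496359, 24.757832)
h = r sin θ − e = 24.757832 − 17 = 7.757832
x = r cos θ + √(L² − h²) = 27.496359 + 186.839011 = 214.335370

214.3354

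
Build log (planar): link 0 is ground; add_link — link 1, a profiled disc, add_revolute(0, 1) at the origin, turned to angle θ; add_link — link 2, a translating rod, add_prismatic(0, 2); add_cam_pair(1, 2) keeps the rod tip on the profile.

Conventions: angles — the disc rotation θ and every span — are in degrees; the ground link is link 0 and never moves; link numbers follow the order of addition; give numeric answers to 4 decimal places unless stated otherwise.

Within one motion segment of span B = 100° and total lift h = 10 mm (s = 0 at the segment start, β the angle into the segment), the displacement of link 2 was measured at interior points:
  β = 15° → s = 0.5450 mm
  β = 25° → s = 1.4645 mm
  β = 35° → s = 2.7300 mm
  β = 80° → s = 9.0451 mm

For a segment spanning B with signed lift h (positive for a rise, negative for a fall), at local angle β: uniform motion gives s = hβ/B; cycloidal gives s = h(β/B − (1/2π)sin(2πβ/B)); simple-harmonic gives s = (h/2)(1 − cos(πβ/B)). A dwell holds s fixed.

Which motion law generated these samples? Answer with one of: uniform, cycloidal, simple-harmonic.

candidates at β/B = r: uniform s = h·r (linear in β); cycloidal s = h·(r − sin(2πr)/(2π)); simple-harmonic s = (h/2)(1 − cos(πr))
β=15°: printed 0.5450 | uniform 1.5000, cycloidal 0.2124, simple-harmonic 0.5450
β=25°: printed 1.4645 | uniform 2.5000, cycloidal 0.9085, simple-harmonic 1.4645
β=35°: printed 2.7300 | uniform 3.5000, cycloidal 2.2124, simple-harmonic 2.7300
β=80°: printed 9.0451 | uniform 8.0000, cycloidal 9.5137, simple-harmonic 9.0451
only one law matches every sample → simple-harmonic

simple-harmonic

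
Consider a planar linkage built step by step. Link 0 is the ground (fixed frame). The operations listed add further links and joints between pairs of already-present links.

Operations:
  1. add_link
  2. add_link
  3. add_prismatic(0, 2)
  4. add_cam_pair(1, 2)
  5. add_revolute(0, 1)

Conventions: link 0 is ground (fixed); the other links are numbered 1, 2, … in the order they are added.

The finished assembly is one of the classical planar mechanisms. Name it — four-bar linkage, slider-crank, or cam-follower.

links: 3 (incl. ground); joints: 1 revolute, 1 prismatic, 1 higher (cam) pair, forming one closed loop
3 links, revolute + prismatic + higher pair in one loop → cam-follower

cam-follower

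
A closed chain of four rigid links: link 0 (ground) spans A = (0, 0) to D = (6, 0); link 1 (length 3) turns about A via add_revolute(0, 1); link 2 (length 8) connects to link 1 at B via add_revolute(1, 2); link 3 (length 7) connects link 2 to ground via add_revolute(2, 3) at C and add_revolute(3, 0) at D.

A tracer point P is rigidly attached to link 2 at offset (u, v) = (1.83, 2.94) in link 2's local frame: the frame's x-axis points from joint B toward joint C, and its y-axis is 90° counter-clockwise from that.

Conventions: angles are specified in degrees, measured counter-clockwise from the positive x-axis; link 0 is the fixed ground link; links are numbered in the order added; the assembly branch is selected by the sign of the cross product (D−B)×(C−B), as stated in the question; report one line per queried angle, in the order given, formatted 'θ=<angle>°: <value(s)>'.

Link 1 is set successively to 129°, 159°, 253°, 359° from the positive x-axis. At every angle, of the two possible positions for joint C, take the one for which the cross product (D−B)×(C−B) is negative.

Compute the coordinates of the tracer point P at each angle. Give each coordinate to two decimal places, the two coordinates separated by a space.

A=(0,0), D=(6.00,0)
θ=129°: B = A + 3.00·(cos129°, sin129°) = (-1.8880, 2.3314)
θ=129°: |BD| = 8.2253
θ=129°: circle(B,8.00) ∩ circle(D,7.00): a=5.0245, h=6.2253
θ=129°:   candidates: C₊=(4.6950,6.8773) cross=51.205; C₋=(1.1659,-5.0627) cross=-51.205
θ=129°:   branch - wants cross < 0 → take C=(1.1659,-5.0627) (cross=-51.205)
θ=129°: ex = (C−B)/|BC| = (0.3817,-0.9243); ey = (0.9243,0.3817)
θ=129°: P = B + 1.83·ex + 2.94·ey = (1.5280,1.7623)
θ=159°: B = A + 3.00·(cos159°, sin159°) = (-2.8007, 1.0751)
θ=159°: |BD| = 8.8662
θ=159°: circle(B,8.00) ∩ circle(D,7.00): a=5.2790, h=6.0110
θ=159°:   candidates: C₊=(3.1682,6.4016) cross=53.295; C₋=(1.7104,-5.5317) cross=-53.295
θ=159°:   branch - wants cross < 0 → take C=(1.7104,-5.5317) (cross=-53.295)
θ=159°: ex = (C−B)/|BC| = (0.5639,-0.8258); ey = (0.8258,0.5639)
θ=159°: P = B + 1.83·ex + 2.94·ey = (0.6592,1.2217)
θ=253°: B = A + 3.00·(cos253°, sin253°) = (-0.8771, -2.8689)
θ=253°: |BD| = 7.4515
θ=253°: circle(B,8.00) ∩ circle(D,7.00): a=4.7323, h=6.4502
θ=253°:   candidates: C₊=(1.0070,4.9061) cross=48.064; C₋=(5.9738,-7.0000) cross=-48.064
θ=253°:   branch - wants cross < 0 → take C=(5.9738,-7.0000) (cross=-48.064)
θ=253°: ex = (C−B)/|BC| = (0.8564,-0.5164); ey = (0.5164,0.8564)
θ=253°: P = B + 1.83·ex + 2.94·ey = (2.2082,-1.2962)
θ=359°: B = A + 3.00·(cos359°, sin359°) = (2.9995, -0.0524)
θ=359°: |BD| = 3.0009
θ=359°: circle(B,8.00) ∩ circle(D,7.00): a=3.9997, h=6.9284
θ=359°:   candidates: C₊=(6.8777,6.9448) cross=20.791; C₋=(7.1195,-6.9099) cross=-20.791
θ=359°:   branch - wants cross < 0 → take C=(7.1195,-6.9099) (cross=-20.791)
θ=359°: ex = (C−B)/|BC| = (0.5150,-0.8572); ey = (0.8572,0.5150)
θ=359°: P = B + 1.83·ex + 2.94·ey = (6.4621,-0.1069)

θ=129°: 1.53 1.76
θ=159°: 0.66 1.22
θ=253°: 2.21 -1.30
θ=359°: 6.46 -0.11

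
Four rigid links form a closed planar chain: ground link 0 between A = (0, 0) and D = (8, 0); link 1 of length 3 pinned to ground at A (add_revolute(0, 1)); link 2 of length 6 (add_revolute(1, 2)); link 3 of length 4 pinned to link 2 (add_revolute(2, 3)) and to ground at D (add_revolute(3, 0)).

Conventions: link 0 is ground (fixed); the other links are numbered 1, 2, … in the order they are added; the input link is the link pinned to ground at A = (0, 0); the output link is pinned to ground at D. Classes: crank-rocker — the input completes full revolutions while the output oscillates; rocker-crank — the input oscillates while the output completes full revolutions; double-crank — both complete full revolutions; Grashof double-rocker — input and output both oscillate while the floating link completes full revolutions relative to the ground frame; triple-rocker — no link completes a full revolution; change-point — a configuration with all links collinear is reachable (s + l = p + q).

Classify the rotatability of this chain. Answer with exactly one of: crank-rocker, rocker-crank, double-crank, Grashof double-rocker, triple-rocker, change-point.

lengths: ground=8, input=3, coupler=6, output=4
sorted: s=3 (shortest), l=8 (longest), p+q=10
s + l = 11 vs p + q = 10
s + l > p + q → non-Grashof → no link fully rotates → triple-rocker

triple-rocker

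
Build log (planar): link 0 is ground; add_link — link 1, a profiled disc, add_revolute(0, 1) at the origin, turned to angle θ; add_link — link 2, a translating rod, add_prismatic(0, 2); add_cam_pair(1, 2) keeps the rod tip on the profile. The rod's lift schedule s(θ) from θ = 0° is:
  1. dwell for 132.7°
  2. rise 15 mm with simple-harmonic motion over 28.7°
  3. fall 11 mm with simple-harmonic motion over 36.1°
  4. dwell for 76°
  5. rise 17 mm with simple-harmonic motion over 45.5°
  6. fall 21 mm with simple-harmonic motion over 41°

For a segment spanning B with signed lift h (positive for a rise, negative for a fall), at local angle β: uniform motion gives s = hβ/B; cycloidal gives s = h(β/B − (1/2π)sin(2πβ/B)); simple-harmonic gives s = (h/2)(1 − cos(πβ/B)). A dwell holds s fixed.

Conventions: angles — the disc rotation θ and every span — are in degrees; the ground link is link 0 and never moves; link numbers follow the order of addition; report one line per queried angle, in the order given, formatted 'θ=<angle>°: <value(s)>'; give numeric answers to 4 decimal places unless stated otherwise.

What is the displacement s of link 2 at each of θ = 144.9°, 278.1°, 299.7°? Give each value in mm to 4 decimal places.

seg 1 [0°–132.7°] dwell: s stays 0.0000
seg 2 [132.7°–161.4°] simple-harmonic, h=15: θ=144.9° here. β=12.2, B=28.7. 15/2·(1 − cos(π·0.4251)) = 5.7512 → s = 5.7512
seg 2 [132.7°–161.4°] simple-harmonic, h=15: full span → s += 15 → s = 15.0000
seg 3 [161.4°–197.5°] simple-harmonic, h=-11: full span → s += -11 → s = 4.0000
seg 4 [197.5°–273.5°] dwell: s stays 4.0000
seg 5 [273.5°–319°] simple-harmonic, h=17: θ=278.1° here. β=4.6, B=45.5. 17/2·(1 − cos(π·0.1011)) = 0.4251 → s = 4.4251
seg 5 [273.5°–319°] simple-harmonic, h=17: θ=299.7° here. β=26.2, B=45.5. 17/2·(1 − cos(π·0.5758)) = 10.5057 → s = 14.5057

θ=144.9°: 5.7512
θ=278.1°: 4.4251
θ=299.7°: 14.5057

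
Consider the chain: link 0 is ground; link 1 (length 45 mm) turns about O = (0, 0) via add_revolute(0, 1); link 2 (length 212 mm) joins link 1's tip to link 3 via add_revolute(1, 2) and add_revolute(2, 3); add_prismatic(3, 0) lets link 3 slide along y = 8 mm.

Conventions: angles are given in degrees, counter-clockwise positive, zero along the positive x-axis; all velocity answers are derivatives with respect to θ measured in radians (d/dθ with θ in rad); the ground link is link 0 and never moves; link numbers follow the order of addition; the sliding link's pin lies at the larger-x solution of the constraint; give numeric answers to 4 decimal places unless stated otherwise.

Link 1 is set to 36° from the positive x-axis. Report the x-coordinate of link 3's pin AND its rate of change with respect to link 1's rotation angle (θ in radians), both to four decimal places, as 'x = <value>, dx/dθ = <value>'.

geometry: r = 45 mm, L = 212 mm, e = 8 mm
crank pin P = (r cos θ, r sin θ) = (36.405765, 26.450336)
h = r sin θ − e = 26.450336 − 8 = 18.450336
x = r cos θ + √(L² − h²) = 36.405765 + 211.195609 = 247.601373
dx/dθ = −r sin θ − h·r cos θ/√(L² − h²) (θ in radians; h = 18.450336) = -29.630794

x = 247.6014, dx/dθ = -29.6308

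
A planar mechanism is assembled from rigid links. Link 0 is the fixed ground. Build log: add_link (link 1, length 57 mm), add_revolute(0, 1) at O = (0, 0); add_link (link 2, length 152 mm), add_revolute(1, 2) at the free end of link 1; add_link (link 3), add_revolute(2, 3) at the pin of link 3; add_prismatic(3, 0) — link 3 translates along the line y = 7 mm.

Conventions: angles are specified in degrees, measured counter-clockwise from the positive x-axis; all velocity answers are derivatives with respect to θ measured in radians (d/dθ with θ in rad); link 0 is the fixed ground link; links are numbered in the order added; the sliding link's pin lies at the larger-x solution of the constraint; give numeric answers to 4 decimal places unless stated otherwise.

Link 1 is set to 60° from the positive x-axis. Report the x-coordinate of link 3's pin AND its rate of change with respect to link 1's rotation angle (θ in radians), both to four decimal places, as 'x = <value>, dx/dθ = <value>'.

geometry: r = 57 mm, L = 152 mm, e = 7 mm
crank pin P = (r cos θ, r sin θ) = (28.500000, 49.363448)
h = r sin θ − e = 49.363448 − 7 = 42.363448
x = r cos θ + √(L² − h²) = 28.500000 + 145.977184 = 174.477184
dx/dθ = −r sin θ − h·r cos θ/√(L² − h²) (θ in radians; h = 42.363448) = -57.634318

x = 174.4772, dx/dθ = -57.6343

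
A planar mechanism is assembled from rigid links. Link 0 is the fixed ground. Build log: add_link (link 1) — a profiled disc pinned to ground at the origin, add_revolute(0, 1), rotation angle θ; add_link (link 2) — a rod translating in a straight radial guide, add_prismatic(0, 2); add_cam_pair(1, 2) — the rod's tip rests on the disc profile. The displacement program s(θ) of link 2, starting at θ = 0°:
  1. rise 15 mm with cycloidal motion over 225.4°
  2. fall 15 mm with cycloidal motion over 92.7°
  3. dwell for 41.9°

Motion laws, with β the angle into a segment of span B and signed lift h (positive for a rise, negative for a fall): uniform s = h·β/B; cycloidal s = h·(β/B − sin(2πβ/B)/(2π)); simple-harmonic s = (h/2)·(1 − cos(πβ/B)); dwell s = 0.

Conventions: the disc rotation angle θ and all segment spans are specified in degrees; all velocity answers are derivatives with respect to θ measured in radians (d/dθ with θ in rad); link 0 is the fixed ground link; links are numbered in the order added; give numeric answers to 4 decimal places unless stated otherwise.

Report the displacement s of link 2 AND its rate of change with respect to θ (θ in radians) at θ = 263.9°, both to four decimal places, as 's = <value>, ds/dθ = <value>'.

seg 1 [0°–225.4°] cycloidal, h=15: full span → s += 15 → s = 15.0000
seg 2 [225.4°–318.1°] cycloidal, h=-15: θ=263.9° here. β=38.5, B=92.7. -15·(0.4153 − sin(2π·0.4153)/(2π)) = -5.0186 → s = 9.9814
velocity in seg [225.4°–318.1°] (cycloidal), θ in radians: β = 38.5° = 0.6720 rad, B = 92.7° = 1.6179 rad; ds/dθ = (h/B)(1 − cos(2πβ/B)) = ((-15)/1.6179)(1 − cos(2π·0.4153)) = -17.260661 mm/rad

s = 9.9814, ds/dθ = -17.2607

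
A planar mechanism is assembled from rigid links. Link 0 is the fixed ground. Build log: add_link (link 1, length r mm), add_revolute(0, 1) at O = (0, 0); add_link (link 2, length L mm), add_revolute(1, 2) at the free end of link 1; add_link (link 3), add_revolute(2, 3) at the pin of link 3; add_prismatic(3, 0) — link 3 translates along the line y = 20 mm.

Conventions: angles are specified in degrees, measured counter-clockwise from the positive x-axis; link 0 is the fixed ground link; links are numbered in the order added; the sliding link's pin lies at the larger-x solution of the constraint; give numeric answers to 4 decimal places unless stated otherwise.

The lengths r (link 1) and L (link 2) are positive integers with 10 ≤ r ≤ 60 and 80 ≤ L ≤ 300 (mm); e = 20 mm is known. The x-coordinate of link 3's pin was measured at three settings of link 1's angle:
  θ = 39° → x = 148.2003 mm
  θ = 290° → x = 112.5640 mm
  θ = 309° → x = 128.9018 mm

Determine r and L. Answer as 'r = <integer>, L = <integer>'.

constraint per measurement: (x − r cos θ)² + (r sin θ − e)² = L²
subtracting the θ₁ and θ₂ equations cancels the r² and L² terms:
r = (x₁² − x₂²) / (2[(x₁cos θ₁ + e sin θ₁) − (x₂cos θ₂ + e sin θ₂)]) = 43.0000 → r = 43
L² = (x₁ − r cos θ₁)² + (r sin θ₁ − e)² = 13224.9971 → L = 115.0000 → L = 115
check at θ₃=309°: x = 128.9018 (printed 128.9018) ✓

r = 43, L = 115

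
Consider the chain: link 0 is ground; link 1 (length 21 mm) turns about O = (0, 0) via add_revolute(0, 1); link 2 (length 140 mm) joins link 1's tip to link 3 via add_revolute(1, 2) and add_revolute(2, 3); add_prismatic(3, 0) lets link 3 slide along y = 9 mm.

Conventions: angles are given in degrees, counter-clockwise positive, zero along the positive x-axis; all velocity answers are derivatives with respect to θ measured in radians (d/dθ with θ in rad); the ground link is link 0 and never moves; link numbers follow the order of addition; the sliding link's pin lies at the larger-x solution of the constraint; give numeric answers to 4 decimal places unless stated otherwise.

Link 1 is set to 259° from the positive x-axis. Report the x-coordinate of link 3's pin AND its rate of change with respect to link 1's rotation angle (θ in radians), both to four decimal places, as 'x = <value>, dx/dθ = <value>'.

geometry: r = 21 mm, L = 140 mm, e = 9 mm
crank pin P = (r cos θ, r sin θ) = (-4.006989, -20.614171)
h = r sin θ − e = -20.614171 − 9 = -29.614171
x = r cos θ + √(L² − h²) = -4.006989 + 136.832017 = 132.825028
dx/dθ = −r sin θ − h·r cos θ/√(L² − h²) (θ in radians; h = -29.614171) = 19.746949

x = 132.8250, dx/dθ = 19.7469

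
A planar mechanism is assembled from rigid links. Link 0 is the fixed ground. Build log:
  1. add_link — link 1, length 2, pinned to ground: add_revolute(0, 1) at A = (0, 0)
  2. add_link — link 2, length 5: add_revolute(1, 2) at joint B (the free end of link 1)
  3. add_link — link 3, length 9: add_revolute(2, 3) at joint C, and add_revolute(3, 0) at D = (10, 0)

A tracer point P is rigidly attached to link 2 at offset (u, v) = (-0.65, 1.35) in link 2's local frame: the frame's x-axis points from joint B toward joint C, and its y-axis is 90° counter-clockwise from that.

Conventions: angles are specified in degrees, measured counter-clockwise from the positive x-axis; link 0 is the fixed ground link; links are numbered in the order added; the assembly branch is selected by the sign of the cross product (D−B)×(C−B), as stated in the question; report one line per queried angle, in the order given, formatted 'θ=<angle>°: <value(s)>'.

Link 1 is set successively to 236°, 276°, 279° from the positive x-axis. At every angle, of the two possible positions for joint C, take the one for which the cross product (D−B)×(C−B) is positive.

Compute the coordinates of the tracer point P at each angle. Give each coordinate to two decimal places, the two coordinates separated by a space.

A=(0,0), D=(10.00,0)
θ=236°: B = A + 2.00·(cos236°, sin236°) = (-1.1184, -1.6581)
θ=236°: |BD| = 11.2413
θ=236°: circle(B,5.00) ∩ circle(D,9.00): a=3.1299, h=3.8992
θ=236°:   candidates: C₊=(1.4021,2.6602) cross=43.833; C₋=(2.5524,-5.0530) cross=-43.833
θ=236°:   branch + wants cross > 0 → take C=(1.4021,2.6602) (cross=43.833)
θ=236°: ex = (C−B)/|BC| = (0.5041,0.8636); ey = (-0.8636,0.5041)
θ=236°: P = B + -0.65·ex + 1.35·ey = (-2.6120,-1.5389)
θ=276°: B = A + 2.00·(cos276°, sin276°) = (0.2091, -1.9890)
θ=276°: |BD| = 9.9909
θ=276°: circle(B,5.00) ∩ circle(D,9.00): a=2.1929, h=4.4934
θ=276°:   candidates: C₊=(1.4635,2.8510) cross=44.894; C₋=(3.2527,-5.9560) cross=-44.894
θ=276°:   branch + wants cross > 0 → take C=(1.4635,2.8510) (cross=44.894)
θ=276°: ex = (C−B)/|BC| = (0.2509,0.9680); ey = (-0.9680,0.2509)
θ=276°: P = B + -0.65·ex + 1.35·ey = (-1.2608,-2.2796)
θ=279°: B = A + 2.00·(cos279°, sin279°) = (0.3129, -1.9754)
θ=279°: |BD| = 9.8865
θ=279°: circle(B,5.00) ∩ circle(D,9.00): a=2.1111, h=4.5325
θ=279°:   candidates: C₊=(1.4758,2.8875) cross=44.810; C₋=(3.2870,-5.9946) cross=-44.810
θ=279°:   branch + wants cross > 0 → take C=(1.4758,2.8875) (cross=44.810)
θ=279°: ex = (C−B)/|BC| = (0.2326,0.9726); ey = (-0.9726,0.2326)
θ=279°: P = B + -0.65·ex + 1.35·ey = (-1.1513,-2.2936)

θ=236°: -2.61 -1.54
θ=276°: -1.26 -2.28
θ=279°: -1.15 -2.29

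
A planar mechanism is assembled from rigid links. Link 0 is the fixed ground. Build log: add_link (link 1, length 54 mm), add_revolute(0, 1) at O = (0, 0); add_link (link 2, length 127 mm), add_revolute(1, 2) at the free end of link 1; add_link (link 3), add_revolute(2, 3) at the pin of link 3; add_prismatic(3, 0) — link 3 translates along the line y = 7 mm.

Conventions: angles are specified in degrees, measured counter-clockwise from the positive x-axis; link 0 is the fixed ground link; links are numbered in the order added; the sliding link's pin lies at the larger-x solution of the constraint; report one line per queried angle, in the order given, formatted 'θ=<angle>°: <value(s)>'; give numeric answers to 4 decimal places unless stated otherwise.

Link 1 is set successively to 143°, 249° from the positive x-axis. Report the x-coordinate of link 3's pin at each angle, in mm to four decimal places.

geometry: r = 54 mm, L = 127 mm, e = 7 mm
θ=143°: crank pin P = (r cos θ, r sin θ) = (-43.126318, 32.498011)
θ=143°: h = r sin θ − e = 32.498011 − 7 = 25.498011
θ=143°: x = r cos θ + √(L² − h²) = -43.126318 + 124.414032 = 81.287715
θ=249°: crank pin P = (r cos θ, r sin θ) = (-19.351869, -50.413343)
θ=249°: h = r sin θ − e = -50.413343 − 7 = -57.413343
θ=249°: x = r cos θ + √(L² − h²) = -19.351869 + 113.281543 = 93.929674

θ=143°: 81.2877
θ=249°: 93.9297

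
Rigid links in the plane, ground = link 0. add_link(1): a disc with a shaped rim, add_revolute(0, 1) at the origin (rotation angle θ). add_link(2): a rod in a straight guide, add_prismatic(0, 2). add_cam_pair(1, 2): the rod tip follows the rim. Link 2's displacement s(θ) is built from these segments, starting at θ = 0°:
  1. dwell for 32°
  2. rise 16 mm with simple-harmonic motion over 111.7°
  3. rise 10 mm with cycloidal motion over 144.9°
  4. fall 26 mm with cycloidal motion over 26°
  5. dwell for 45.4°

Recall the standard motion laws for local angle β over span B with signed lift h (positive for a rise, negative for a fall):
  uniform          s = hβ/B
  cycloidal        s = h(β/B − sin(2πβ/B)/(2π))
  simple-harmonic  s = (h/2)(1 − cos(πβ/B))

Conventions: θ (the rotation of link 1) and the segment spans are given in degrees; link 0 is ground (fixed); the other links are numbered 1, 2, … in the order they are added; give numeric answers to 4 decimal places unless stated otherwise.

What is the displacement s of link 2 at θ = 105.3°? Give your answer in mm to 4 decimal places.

segment 1 (0° to 32°, dwell): s unchanged at 0.0000
θ = 105.3° falls in segment 2 (32° to 143.7°, simple-harmonic, h = 16): β = 105.3 − 32 = 73.3°, B = 111.7°; Δs = 16/2·(1 − cos(π·0.6562)) = 11.7706; s = 0.0000 + 11.7706 = 11.7706

11.7706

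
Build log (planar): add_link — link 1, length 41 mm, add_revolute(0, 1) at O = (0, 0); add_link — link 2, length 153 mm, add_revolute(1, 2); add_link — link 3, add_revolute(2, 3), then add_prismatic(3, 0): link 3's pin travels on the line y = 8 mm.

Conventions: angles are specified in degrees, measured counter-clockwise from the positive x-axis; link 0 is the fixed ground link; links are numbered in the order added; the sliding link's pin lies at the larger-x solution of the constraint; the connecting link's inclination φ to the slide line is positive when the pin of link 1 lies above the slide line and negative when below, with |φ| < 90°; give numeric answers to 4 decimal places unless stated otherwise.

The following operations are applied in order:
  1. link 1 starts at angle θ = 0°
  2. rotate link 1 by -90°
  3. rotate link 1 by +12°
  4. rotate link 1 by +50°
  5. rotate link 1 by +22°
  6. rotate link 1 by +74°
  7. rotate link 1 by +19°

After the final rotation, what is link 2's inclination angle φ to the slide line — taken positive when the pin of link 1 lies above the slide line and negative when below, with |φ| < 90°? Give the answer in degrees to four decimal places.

geometry: r = 41 mm, L = 153 mm, e = 8 mm; θ starts at 0°
rotate link 1 by -90°: θ ← 0° -90° = -90°
rotate link 1 by +12°: θ ← -90° +12° = -78°
rotate link 1 by +50°: θ ← -78° +50° = -28°
rotate link 1 by +22°: θ ← -28° +22° = -6°
rotate link 1 by +74°: θ ← -6° +74° = 68°
rotate link 1 by +19°: θ ← 68° +19° = 87°
h = r sin θ − e = 40.943811 − 8 = 32.943811
sin φ = h / L = 32.943811 / 153 = 0.21531903
φ = arcsin(0.21531903) = 12.434245°

12.4342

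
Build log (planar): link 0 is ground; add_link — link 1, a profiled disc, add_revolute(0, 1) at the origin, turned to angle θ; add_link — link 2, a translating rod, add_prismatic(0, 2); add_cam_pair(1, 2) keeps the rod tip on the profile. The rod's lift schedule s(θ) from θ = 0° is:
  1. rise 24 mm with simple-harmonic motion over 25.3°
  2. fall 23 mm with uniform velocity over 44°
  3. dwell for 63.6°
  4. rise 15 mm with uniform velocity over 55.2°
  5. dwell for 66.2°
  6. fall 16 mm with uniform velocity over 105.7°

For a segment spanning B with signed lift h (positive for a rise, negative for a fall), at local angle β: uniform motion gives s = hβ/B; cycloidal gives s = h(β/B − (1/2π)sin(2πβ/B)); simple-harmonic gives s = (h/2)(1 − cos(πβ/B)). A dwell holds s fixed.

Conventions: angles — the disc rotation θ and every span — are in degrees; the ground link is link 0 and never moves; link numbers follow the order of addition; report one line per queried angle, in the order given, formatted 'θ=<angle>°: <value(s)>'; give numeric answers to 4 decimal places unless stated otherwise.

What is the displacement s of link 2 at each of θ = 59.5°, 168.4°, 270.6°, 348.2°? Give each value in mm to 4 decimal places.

seg 1 [0°–25.3°] simple-harmonic, h=24: full span → s += 24 → s = 24.0000
seg 2 [25.3°–69.3°] uniform, h=-23: θ=59.5° here. β=34.2, B=44. -23·34.2/44 = -17.8773 → s = 6.1227
seg 2 [25.3°–69.3°] uniform, h=-23: full span → s += -23 → s = 1.0000
seg 3 [69.3°–132.9°] dwell: s stays 1.0000
seg 4 [132.9°–188.1°] uniform, h=15: θ=168.4° here. β=35.5, B=55.2. 15·35.5/55.2 = 9.6467 → s = 10.6467
seg 4 [132.9°–188.1°] uniform, h=15: full span → s += 15 → s = 16.0000
seg 5 [188.1°–254.3°] dwell: s stays 16.0000
seg 6 [254.3°–360°] uniform, h=-16: θ=270.6° here. β=16.3, B=105.7. -16·16.3/105.7 = -2.4674 → s = 13.5326
seg 6 [254.3°–360°] uniform, h=-16: θ=348.2° here. β=93.9, B=105.7. -16·93.9/105.7 = -14.2138 → s = 1.7862

θ=59.5°: 6.1227
θ=168.4°: 10.6467
θ=270.6°: 13.5326
θ=348.2°: 1.7862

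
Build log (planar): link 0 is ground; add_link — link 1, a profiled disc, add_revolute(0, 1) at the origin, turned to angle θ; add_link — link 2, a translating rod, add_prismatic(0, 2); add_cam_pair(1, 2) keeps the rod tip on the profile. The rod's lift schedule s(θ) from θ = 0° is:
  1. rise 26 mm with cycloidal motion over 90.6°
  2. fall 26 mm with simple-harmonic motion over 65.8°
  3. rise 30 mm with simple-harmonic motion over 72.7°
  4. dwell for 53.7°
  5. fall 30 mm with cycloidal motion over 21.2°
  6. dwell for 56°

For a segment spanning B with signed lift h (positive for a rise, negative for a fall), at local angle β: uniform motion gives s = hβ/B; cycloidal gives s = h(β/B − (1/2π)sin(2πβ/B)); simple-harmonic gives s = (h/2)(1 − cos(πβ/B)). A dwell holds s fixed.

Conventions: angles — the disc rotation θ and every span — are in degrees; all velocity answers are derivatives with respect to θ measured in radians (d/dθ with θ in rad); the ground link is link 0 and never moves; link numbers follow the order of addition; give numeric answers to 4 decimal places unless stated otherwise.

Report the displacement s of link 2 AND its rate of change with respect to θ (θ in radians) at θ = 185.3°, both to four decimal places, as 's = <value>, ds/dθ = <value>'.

seg 1 [0°–90.6°] cycloidal, h=26: full span → s += 26 → s = 26.0000
seg 2 [90.6°–156.4°] simple-harmonic, h=-26: full span → s += -26 → s = 0.0000
seg 3 [156.4°–229.1°] simple-harmonic, h=30: θ=185.3° here. β=28.9, B=72.7. 30/2·(1 − cos(π·0.3975)) = 10.2539 → s = 10.2539
velocity in seg [156.4°–229.1°] (simple-harmonic), θ in radians: β = 28.9° = 0.5044 rad, B = 72.7° = 1.2689 rad; ds/dθ = (πh/(2B)) sin(πβ/B) = (π·30/(2·1.2689)) sin(π·0.3975) = 35.230882 mm/rad

s = 10.2539, ds/dθ = 35.2309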